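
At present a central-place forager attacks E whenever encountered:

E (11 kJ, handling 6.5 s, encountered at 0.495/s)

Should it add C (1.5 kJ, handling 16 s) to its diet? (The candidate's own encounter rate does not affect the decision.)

No

Intake rate on the current diet: R = (0.495×11) / (1 + 0.495×6.5) = 5.445/4.217 = 1.291 kJ/s.
Profitability of C: 1.5/16 = 0.09375 kJ/s.
Since 0.09375 < R, time spent handling C is better spent searching.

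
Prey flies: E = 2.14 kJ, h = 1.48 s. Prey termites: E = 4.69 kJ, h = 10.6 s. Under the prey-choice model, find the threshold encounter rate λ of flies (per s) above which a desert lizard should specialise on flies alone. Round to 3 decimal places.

0.298 per s

At the threshold, the rate on flies alone equals the profitability of termites: λ·2.14/(1 + λ·1.48) = 4.69/10.6 = 0.4425.
Rearranging, λ(2.14 − 0.4425×1.48) = 0.4425, so λ = 0.4425/1.485 = 0.2979 per s.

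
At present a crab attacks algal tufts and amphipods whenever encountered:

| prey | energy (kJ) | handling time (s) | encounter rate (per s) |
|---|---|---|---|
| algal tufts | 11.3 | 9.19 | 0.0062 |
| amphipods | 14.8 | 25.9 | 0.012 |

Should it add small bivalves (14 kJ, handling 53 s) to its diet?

On algal tufts and amphipods alone, R = ΣλE/(1+Σλh) = 0.2477/1.368 = 0.1811 kJ/s.
small bivalves: E/h = 14/53 = 0.2642 kJ/s.
0.2642 > 0.1811, so adding small bivalves raises the average — include it.

Yes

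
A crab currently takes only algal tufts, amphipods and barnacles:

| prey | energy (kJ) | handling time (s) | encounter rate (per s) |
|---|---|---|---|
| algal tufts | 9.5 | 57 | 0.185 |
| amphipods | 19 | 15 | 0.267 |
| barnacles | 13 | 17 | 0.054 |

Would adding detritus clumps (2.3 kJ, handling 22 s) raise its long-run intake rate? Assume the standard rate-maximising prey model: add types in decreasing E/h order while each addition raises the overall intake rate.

No

On algal tufts, amphipods and barnacles alone, R = ΣλE/(1+Σλh) = 7.533/16.47 = 0.4574 kJ/s.
Profitability of detritus clumps: 2.3/22 = 0.1045 kJ/s.
Since 0.1045 < R, time spent handling detritus clumps is better spent searching.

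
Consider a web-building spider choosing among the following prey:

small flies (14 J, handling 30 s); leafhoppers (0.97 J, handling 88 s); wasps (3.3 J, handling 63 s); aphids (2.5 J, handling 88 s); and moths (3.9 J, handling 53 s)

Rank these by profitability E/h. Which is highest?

small flies

Profitability E/h (J/s): small flies = 14/30 = 0.467, leafhoppers = 0.97/88 = 0.011, wasps = 3.3/63 = 0.0524, aphids = 2.5/88 = 0.0284, moths = 3.9/53 = 0.0736.
Ranked: small flies > moths > wasps > aphids > leafhoppers.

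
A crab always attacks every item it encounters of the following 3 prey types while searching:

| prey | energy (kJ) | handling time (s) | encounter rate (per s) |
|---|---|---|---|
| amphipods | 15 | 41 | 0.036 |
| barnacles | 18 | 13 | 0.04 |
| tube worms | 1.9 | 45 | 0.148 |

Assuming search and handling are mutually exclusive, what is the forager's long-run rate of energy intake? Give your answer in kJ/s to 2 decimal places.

R = Σλ_iE_i / (1 + Σλ_ih_i)
Numerator: 0.036×15 + 0.04×18 + 0.148×1.9 = 1.541
Denominator: 1 + 0.036×41 + 0.04×13 + 0.148×45 = 9.656
R = 1.541/9.656 = 0.1596 kJ/s

0.16 kJ/s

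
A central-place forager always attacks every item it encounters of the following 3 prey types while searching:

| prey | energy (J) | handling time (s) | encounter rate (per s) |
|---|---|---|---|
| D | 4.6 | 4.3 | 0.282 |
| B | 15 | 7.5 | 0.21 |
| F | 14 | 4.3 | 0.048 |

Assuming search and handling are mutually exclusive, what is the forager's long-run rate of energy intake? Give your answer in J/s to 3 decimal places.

Energy encountered per unit search time: 0.282×4.6 + 0.21×15 + 0.048×14 = 5.119 J/s.
Handling time per unit search time: 0.282×4.3 + 0.21×7.5 + 0.048×4.3 = 2.994.
Rate = 5.119/(1 + 2.994) = 1.282 J/s.

1.282 J/s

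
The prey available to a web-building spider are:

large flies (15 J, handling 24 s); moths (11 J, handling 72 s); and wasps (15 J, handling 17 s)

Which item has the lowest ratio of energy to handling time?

moths

In descending order of E/h:
wasps: 15/17 = 0.882 J/s
large flies: 15/24 = 0.625 J/s
moths: 11/72 = 0.153 J/s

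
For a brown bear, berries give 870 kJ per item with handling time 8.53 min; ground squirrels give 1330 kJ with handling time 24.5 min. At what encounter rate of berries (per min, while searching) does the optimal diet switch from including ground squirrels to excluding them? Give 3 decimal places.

At the threshold, the rate on berries alone equals the profitability of ground squirrels: λ·870/(1 + λ·8.53) = 1330/24.5 = 54.29.
Rearranging, λ(870 − 54.29×8.53) = 54.29, so λ = 54.29/406.9 = 0.1334 per min.

0.133 per min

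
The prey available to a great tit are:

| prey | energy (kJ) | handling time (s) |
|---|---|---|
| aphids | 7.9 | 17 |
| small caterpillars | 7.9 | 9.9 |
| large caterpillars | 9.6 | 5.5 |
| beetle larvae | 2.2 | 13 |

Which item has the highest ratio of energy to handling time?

large caterpillars

In descending order of E/h:
large caterpillars: 9.6/5.5 = 1.75 kJ/s
small caterpillars: 7.9/9.9 = 0.798 kJ/s
aphids: 7.9/17 = 0.465 kJ/s
beetle larvae: 2.2/13 = 0.169 kJ/s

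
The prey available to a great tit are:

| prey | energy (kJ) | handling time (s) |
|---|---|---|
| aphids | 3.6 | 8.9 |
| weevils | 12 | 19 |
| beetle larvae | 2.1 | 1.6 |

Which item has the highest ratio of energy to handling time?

beetle larvae

Profitability E/h (kJ/s): aphids = 3.6/8.9 = 0.404, weevils = 12/19 = 0.632, beetle larvae = 2.1/1.6 = 1.31.
Ranked: beetle larvae > weevils > aphids.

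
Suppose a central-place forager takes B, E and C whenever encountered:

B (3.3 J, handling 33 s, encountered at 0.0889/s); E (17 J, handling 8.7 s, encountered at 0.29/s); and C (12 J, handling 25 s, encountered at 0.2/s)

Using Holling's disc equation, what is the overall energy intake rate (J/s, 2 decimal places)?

0.67 J/s

R = (0.0889×3.3 + 0.29×17 + 0.2×12) / (1 + 0.0889×33 + 0.29×8.7 + 0.2×25) = 7.623/11.46 = 0.6654 J/s.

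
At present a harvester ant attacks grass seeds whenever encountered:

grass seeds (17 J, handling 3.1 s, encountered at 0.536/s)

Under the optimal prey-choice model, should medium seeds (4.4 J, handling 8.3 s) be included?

No

On grass seeds alone, R = ΣλE/(1+Σλh) = 9.112/2.662 = 3.424 J/s.
medium seeds: E/h = 4.4/8.3 = 0.5301 J/s.
Since 0.5301 < R, time spent handling medium seeds is better spent searching.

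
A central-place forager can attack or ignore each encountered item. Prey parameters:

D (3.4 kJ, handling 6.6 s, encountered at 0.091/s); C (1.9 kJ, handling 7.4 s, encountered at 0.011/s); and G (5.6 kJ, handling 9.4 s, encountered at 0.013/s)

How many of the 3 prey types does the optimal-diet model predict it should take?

3

Profitabilities (E/h, kJ/s): G 0.596, D 0.515, C 0.257. Add prey in this order while the next type's profitability exceeds the intake rate on those already taken.
Rate on top 1: 0.06487. D: 0.515 > 0.06487 → include.
Rate on top 2: 0.2218. C: 0.257 > 0.2218 → include.
Optimal diet: G, D, C — 3 of 3 types.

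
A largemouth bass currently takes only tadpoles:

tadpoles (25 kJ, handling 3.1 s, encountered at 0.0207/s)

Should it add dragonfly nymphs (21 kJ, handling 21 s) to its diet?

Current rate: (0.0207×25)/(1 + 0.0207×3.1) = 0.4863 kJ/s.
dragonfly nymphs: E/h = 21/21 = 1 kJ/s.
1 > 0.4863, so adding dragonfly nymphs raises the average — include it.

Yes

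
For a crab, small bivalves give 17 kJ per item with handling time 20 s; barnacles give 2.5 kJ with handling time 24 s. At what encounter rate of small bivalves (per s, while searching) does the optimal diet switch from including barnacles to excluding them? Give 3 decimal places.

0.007 per s

Drop barnacles once their profitability E₂/h₂ falls below the rate achievable on small bivalves alone: E₂/h₂ = λE₁/(1 + λh₁).
Solve for λ: λE₁h₂ = E₂(1 + λh₁) → λ(E₁h₂ − E₂h₁) = E₂ → λ = E₂/(E₁h₂ − E₂h₁).
λ = 2.5/(17×24 − 2.5×20) = 2.5/358 = 0.006983 per s.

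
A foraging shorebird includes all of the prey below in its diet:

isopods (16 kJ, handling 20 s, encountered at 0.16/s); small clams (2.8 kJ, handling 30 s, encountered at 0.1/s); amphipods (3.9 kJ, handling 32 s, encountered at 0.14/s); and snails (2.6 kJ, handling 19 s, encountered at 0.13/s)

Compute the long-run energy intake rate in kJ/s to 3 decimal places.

Energy encountered per unit search time: 0.16×16 + 0.1×2.8 + 0.14×3.9 + 0.13×2.6 = 3.724 kJ/s.
Handling time per unit search time: 0.16×20 + 0.1×30 + 0.14×32 + 0.13×19 = 13.15.
Rate = 3.724/(1 + 13.15) = 0.2632 kJ/s.

0.263 kJ/s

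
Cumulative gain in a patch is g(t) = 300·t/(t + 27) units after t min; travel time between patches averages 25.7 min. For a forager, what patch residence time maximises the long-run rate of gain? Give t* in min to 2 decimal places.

26.34 min

Optimal t* satisfies g'(t*) = g(t*)/(T + t*).
g'(t) = 300·27/(t + 27)². Setting 300·27/(t+27)² = 300t/[(t+27)(25.7+t)] gives 27(25.7+t) = t(t+27), so t² = 27×25.7 = 693.9.
t* = √693.9 = 26.34 min.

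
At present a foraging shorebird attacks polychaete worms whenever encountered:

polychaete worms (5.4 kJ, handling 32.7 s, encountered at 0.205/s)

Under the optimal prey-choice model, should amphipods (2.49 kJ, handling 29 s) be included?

Intake rate on the current diet: R = (0.205×5.4) / (1 + 0.205×32.7) = 1.107/7.704 = 0.1437 kJ/s.
Profitability of amphipods: 2.49/29 = 0.08586 kJ/s.
Since 0.08586 < R, time spent handling amphipods is better spent searching.

No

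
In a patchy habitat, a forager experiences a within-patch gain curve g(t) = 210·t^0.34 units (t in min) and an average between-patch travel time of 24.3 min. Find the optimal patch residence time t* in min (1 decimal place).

12.5 min

Maximise g(t)/(T+t): set derivative to zero → g'(t)(T+t) = g(t).
g'(t) = 0.34·210·t^-0.66. Setting 0.34·210·t^-0.66 = 210·t^0.34/(24.3+t) gives 0.34(24.3+t) = t, so 0.66·t = 0.34×24.3.
t* = 0.34×24.3/0.66 = 12.52 min.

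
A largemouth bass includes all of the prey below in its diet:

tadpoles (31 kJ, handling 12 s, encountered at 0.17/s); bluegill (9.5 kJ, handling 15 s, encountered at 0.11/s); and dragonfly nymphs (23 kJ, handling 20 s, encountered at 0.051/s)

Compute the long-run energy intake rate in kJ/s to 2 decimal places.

1.31 kJ/s

R = (0.17×31 + 0.11×9.5 + 0.051×23) / (1 + 0.17×12 + 0.11×15 + 0.051×20) = 7.488/5.71 = 1.311 kJ/s.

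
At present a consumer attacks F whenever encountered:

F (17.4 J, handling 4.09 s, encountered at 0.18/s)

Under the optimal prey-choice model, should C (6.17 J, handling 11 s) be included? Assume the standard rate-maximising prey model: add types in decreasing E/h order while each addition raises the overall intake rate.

Current rate: (0.18×17.4)/(1 + 0.18×4.09) = 1.804 J/s.
C: E/h = 6.17/11 = 0.5609 J/s.
0.5609 < 1.804, so adding C would lower the average — exclude it.

No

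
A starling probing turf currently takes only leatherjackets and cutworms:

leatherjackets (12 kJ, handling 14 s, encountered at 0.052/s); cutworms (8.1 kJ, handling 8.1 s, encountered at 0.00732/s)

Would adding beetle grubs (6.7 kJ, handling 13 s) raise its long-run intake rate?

Yes

Intake rate on the current diet: R = (0.052×12 + 0.00732×8.1) / (1 + 0.052×14 + 0.00732×8.1) = 0.6833/1.787 = 0.3823 kJ/s.
Profitability of beetle grubs: 6.7/13 = 0.5154 kJ/s.
Since 0.5154 > R, including beetle grubs increases the long-run rate.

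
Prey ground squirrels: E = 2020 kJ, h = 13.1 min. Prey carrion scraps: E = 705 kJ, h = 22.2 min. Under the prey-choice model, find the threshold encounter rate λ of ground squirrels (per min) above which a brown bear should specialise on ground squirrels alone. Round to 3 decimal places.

0.020 per min

Drop carrion scraps once their profitability E₂/h₂ falls below the rate achievable on ground squirrels alone: E₂/h₂ = λE₁/(1 + λh₁).
Solve for λ: λE₁h₂ = E₂(1 + λh₁) → λ(E₁h₂ − E₂h₁) = E₂ → λ = E₂/(E₁h₂ − E₂h₁).
λ = 705/(2020×22.2 − 705×13.1) = 705/3.561e+04 = 0.0198 per min.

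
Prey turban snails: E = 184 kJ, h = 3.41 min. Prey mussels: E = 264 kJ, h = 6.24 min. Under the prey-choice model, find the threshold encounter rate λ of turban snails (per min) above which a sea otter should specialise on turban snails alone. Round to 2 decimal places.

Drop mussels once their profitability E₂/h₂ falls below the rate achievable on turban snails alone: E₂/h₂ = λE₁/(1 + λh₁).
Solve for λ: λE₁h₂ = E₂(1 + λh₁) → λ(E₁h₂ − E₂h₁) = E₂ → λ = E₂/(E₁h₂ − E₂h₁).
λ = 264/(184×6.24 − 264×3.41) = 264/247.9 = 1.065 per min.

1.06 per min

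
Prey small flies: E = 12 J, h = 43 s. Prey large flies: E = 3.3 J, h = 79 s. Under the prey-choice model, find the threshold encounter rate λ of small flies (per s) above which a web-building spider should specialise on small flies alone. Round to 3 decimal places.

0.004 per s

At the threshold, the rate on small flies alone equals the profitability of large flies: λ·12/(1 + λ·43) = 3.3/79 = 0.04177.
Rearranging, λ(12 − 0.04177×43) = 0.04177, so λ = 0.04177/10.2 = 0.004094 per s.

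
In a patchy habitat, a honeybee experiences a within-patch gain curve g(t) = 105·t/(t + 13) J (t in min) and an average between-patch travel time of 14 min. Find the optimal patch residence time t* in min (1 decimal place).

13.5 min

Maximise g(t)/(T+t): set derivative to zero → g'(t)(T+t) = g(t).
g'(t) = 105·13/(t + 13)². Setting 105·13/(t+13)² = 105t/[(t+13)(14+t)] gives 13(14+t) = t(t+13), so t² = 13×14 = 182.
t* = √182 = 13.49 min.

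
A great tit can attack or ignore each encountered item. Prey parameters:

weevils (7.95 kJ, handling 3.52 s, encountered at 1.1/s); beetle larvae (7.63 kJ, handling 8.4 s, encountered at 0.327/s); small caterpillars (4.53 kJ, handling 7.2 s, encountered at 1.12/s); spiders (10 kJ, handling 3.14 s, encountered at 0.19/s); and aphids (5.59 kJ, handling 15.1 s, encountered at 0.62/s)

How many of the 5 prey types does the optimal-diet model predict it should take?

2

Profitabilities (E/h, kJ/s): spiders 3.18, weevils 2.26, beetle larvae 0.908, small caterpillars 0.629, aphids 0.37. Add prey in this order while the next type's profitability exceeds the intake rate on those already taken.
Rate on top 1: 1.19. weevils: 2.26 > 1.19 → include.
Rate on top 2: 1.947. beetle larvae: 0.908 < 1.947 → exclude; stop.
Optimal diet: spiders, weevils — 2 of 5 types.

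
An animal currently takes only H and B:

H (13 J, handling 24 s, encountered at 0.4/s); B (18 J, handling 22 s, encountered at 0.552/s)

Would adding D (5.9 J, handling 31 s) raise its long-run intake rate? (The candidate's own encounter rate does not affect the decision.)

Current rate: (0.4×13 + 0.552×18)/(1 + 0.4×24 + 0.552×22) = 0.6655 J/s.
Profitability of D: 5.9/31 = 0.1903 J/s.
0.1903 < 0.6655, so adding D would lower the average — exclude it.

No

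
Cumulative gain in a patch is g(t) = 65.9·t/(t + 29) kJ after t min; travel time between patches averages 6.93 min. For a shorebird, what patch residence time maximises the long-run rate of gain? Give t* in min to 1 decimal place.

Optimal t* satisfies g'(t*) = g(t*)/(T + t*).
g'(t) = 65.9·29/(t + 29)². Setting 65.9·29/(t+29)² = 65.9t/[(t+29)(6.93+t)] gives 29(6.93+t) = t(t+29), so t² = 29×6.93 = 201.
t* = √201 = 14.18 min.

14.2 min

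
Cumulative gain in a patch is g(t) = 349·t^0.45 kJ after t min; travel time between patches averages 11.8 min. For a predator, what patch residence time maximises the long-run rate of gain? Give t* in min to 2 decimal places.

9.65 min

By the marginal value theorem, leave when the instantaneous gain rate g'(t) equals the habitat-wide average g(t)/(T + t).
g'(t) = 0.45·349·t^-0.55. Setting 0.45·349·t^-0.55 = 349·t^0.45/(11.8+t) gives 0.45(11.8+t) = t, so 0.55·t = 0.45×11.8.
t* = 0.45×11.8/0.55 = 9.655 min.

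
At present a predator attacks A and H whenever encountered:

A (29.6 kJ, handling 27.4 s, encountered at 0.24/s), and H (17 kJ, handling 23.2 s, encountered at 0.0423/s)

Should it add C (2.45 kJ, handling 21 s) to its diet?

Current rate: (0.24×29.6 + 0.0423×17)/(1 + 0.24×27.4 + 0.0423×23.2) = 0.9142 kJ/s.
C: E/h = 2.45/21 = 0.1167 kJ/s.
Since 0.1167 < R, time spent handling C is better spent searching.

No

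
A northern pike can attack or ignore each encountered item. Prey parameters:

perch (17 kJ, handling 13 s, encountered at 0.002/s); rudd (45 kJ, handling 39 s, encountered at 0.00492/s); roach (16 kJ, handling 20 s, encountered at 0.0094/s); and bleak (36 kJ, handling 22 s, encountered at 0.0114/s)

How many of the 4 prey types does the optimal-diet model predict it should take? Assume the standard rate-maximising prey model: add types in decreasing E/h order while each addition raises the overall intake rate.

Profitabilities (E/h, kJ/s): bleak 1.64, perch 1.31, rudd 1.15, roach 0.8. Add prey in this order while the next type's profitability exceeds the intake rate on those already taken.
Rate on top 1: 0.3281. perch: 1.31 > 0.3281 → include.
Rate on top 2: 0.3481. rudd: 1.15 > 0.3481 → include.
Rate on top 3: 0.4533. roach: 0.8 > 0.4533 → include.
Optimal diet: bleak, perch, rudd, roach — 4 of 4 types.

4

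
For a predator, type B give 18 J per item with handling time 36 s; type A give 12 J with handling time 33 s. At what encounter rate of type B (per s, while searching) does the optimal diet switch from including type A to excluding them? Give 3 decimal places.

0.074 per s

The zero-one rule: include type A iff E₂/h₂ > λE₁/(1+λh₁). Equality gives the switch point.
λE₁h₂ = E₂ + λE₂h₁ ⇒ λ = E₂/(E₁h₂ − E₂h₁) = 12/(594 − 432) = 0.07407 per s.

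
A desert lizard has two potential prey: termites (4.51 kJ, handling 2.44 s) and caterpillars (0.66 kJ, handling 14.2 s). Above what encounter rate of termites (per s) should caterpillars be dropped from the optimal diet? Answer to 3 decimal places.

Drop caterpillars once their profitability E₂/h₂ falls below the rate achievable on termites alone: E₂/h₂ = λE₁/(1 + λh₁).
Solve for λ: λE₁h₂ = E₂(1 + λh₁) → λ(E₁h₂ − E₂h₁) = E₂ → λ = E₂/(E₁h₂ − E₂h₁).
λ = 0.66/(4.51×14.2 − 0.66×2.44) = 0.66/62.43 = 0.01057 per s.

0.011 per s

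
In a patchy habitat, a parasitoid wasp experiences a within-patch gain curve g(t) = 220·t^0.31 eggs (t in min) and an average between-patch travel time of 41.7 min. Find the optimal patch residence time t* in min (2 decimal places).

18.73 min

By the marginal value theorem, leave when the instantaneous gain rate g'(t) equals the habitat-wide average g(t)/(T + t).
g'(t) = 0.31·220·t^-0.69. Setting 0.31·220·t^-0.69 = 220·t^0.31/(41.7+t) gives 0.31(41.7+t) = t, so 0.69·t = 0.31×41.7.
t* = 0.31×41.7/0.69 = 18.73 min.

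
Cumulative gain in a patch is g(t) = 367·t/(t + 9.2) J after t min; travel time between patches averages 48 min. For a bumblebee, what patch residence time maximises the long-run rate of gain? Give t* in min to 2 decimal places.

21.01 min

By the marginal value theorem, leave when the instantaneous gain rate g'(t) equals the habitat-wide average g(t)/(T + t).
g'(t) = 367·9.2/(t + 9.2)². Setting 367·9.2/(t+9.2)² = 367t/[(t+9.2)(48+t)] gives 9.2(48+t) = t(t+9.2), so t² = 9.2×48 = 441.6.
t* = √441.6 = 21.01 min.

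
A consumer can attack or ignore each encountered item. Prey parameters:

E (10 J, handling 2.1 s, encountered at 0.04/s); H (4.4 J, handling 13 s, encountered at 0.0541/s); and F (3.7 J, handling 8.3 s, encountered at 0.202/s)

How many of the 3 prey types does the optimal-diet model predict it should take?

2

E/h in descending order: E 4.76, F 0.446, H 0.338 J/s. The optimal diet is the largest prefix of this list for which every included type satisfies E_i/h_i > R on the types above it.
Rate on top 1: 0.369. F: 0.446 > 0.369 → include.
Rate on top 2: 0.4156. H: 0.338 < 0.4156 → exclude; stop.
Optimal diet: E, F — 2 of 3 types.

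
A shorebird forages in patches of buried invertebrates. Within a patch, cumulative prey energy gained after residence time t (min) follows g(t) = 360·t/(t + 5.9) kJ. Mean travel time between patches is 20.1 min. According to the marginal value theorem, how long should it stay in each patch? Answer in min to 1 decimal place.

10.9 min

By the marginal value theorem, leave when the instantaneous gain rate g'(t) equals the habitat-wide average g(t)/(T + t).
g'(t) = 360·5.9/(t + 5.9)². Setting 360·5.9/(t+5.9)² = 360t/[(t+5.9)(20.1+t)] gives 5.9(20.1+t) = t(t+5.9), so t² = 5.9×20.1 = 118.6.
t* = √118.6 = 10.89 min.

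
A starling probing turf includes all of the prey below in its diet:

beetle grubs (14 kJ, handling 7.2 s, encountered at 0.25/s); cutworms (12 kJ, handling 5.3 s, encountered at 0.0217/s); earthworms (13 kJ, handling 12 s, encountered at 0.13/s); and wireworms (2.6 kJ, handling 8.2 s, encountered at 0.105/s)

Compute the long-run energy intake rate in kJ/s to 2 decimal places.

1.07 kJ/s

R = (0.25×14 + 0.0217×12 + 0.13×13 + 0.105×2.6) / (1 + 0.25×7.2 + 0.0217×5.3 + 0.13×12 + 0.105×8.2) = 5.723/5.336 = 1.073 kJ/s.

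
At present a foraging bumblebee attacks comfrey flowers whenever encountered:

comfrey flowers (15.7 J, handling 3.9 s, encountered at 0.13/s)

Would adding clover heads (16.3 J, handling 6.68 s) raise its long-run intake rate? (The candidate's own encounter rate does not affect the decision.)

On comfrey flowers alone, R = ΣλE/(1+Σλh) = 2.041/1.507 = 1.354 J/s.
Profitability of clover heads: 16.3/6.68 = 2.44 J/s.
2.44 > 1.354, so adding clover heads raises the average — include it.

Yes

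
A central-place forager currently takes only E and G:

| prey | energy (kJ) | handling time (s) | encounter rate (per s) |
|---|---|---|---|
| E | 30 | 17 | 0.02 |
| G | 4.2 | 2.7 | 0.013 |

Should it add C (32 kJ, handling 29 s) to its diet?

Yes

On E and G alone, R = ΣλE/(1+Σλh) = 0.6546/1.375 = 0.476 kJ/s.
Profitability of C: 32/29 = 1.103 kJ/s.
1.103 > 0.476, so adding C raises the average — include it.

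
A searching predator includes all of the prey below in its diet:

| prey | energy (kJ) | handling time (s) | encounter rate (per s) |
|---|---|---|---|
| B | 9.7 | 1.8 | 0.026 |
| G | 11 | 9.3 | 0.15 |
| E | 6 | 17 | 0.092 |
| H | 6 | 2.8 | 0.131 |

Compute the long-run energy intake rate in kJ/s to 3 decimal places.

0.741 kJ/s

R = Σλ_iE_i / (1 + Σλ_ih_i)
Numerator: 0.026×9.7 + 0.15×11 + 0.092×6 + 0.131×6 = 3.24
Denominator: 1 + 0.026×1.8 + 0.15×9.3 + 0.092×17 + 0.131×2.8 = 4.373
R = 3.24/4.373 = 0.741 kJ/s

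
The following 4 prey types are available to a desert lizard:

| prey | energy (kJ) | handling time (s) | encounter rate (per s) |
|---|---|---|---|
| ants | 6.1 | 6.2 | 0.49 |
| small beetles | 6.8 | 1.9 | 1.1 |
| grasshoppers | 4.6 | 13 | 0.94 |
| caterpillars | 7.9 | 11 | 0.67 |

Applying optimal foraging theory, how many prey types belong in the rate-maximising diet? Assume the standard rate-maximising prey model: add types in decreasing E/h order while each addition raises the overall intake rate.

1

Rank by E/h (kJ/s): small beetles 3.58, ants 0.984, caterpillars 0.718, grasshoppers 0.354. Include each in turn until the next type's E/h falls below the running intake rate.
Rate on top 1: 2.421. ants: 0.984 < 2.421 → exclude; stop.
Optimal diet: small beetles — 1 of 4 types.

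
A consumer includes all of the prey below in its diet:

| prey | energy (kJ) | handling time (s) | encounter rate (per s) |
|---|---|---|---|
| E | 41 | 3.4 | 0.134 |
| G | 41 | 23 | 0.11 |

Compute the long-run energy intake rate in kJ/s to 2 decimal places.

Energy encountered per unit search time: 0.134×41 + 0.11×41 = 10 kJ/s.
Handling time per unit search time: 0.134×3.4 + 0.11×23 = 2.986.
Rate = 10/(1 + 2.986) = 2.51 kJ/s.

2.51 kJ/s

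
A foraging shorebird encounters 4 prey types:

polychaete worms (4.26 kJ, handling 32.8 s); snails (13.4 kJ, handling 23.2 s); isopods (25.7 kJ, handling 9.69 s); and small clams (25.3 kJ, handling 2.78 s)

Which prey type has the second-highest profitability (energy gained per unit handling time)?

Profitability E/h (kJ/s): polychaete worms = 4.26/32.8 = 0.13, snails = 13.4/23.2 = 0.578, isopods = 25.7/9.69 = 2.65, small clams = 25.3/2.78 = 9.1.
Ranked: small clams > isopods > snails > polychaete worms.

isopods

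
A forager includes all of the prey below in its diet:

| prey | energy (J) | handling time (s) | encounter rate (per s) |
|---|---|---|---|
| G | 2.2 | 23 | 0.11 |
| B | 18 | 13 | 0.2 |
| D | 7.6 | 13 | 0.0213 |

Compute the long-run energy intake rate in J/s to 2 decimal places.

Energy encountered per unit search time: 0.11×2.2 + 0.2×18 + 0.0213×7.6 = 4.004 J/s.
Handling time per unit search time: 0.11×23 + 0.2×13 + 0.0213×13 = 5.407.
Rate = 4.004/(1 + 5.407) = 0.6249 J/s.

0.62 J/s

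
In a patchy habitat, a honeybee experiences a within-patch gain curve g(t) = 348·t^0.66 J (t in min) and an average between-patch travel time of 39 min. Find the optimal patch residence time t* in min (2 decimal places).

By the marginal value theorem, leave when the instantaneous gain rate g'(t) equals the habitat-wide average g(t)/(T + t).
g'(t) = 0.66·348·t^-0.34. Setting 0.66·348·t^-0.34 = 348·t^0.66/(39+t) gives 0.66(39+t) = t, so 0.34·t = 0.66×39.
t* = 0.66×39/0.34 = 75.71 min.

75.71 min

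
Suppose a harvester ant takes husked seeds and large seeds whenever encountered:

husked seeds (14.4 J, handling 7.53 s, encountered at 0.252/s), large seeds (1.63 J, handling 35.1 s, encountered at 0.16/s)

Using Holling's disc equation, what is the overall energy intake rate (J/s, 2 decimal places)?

R = (0.252×14.4 + 0.16×1.63) / (1 + 0.252×7.53 + 0.16×35.1) = 3.89/8.514 = 0.4569 J/s.

0.46 J/s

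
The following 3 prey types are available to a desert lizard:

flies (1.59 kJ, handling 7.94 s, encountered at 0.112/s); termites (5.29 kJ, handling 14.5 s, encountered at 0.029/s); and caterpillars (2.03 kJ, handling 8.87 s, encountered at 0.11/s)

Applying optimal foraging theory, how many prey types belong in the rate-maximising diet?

3

Rank by E/h (kJ/s): termites 0.365, caterpillars 0.229, flies 0.2. Include each in turn until the next type's E/h falls below the running intake rate.
Rate on top 1: 0.108. caterpillars: 0.229 > 0.108 → include.
Rate on top 2: 0.1572. flies: 0.2 > 0.1572 → include.
Optimal diet: termites, caterpillars, flies — 3 of 3 types.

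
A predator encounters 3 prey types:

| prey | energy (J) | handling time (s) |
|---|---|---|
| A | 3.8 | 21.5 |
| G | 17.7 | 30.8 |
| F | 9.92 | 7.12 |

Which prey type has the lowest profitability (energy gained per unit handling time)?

In descending order of E/h:
F: 9.92/7.12 = 1.39 J/s
G: 17.7/30.8 = 0.575 J/s
A: 3.8/21.5 = 0.177 J/s

A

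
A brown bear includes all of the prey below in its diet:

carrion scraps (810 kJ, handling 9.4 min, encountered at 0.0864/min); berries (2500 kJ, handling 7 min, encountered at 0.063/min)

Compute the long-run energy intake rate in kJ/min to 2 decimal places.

100.96 kJ/min

Energy encountered per unit search time: 0.0864×810 + 0.063×2500 = 227.5 kJ/min.
Handling time per unit search time: 0.0864×9.4 + 0.063×7 = 1.253.
Rate = 227.5/(1 + 1.253) = 101 kJ/min.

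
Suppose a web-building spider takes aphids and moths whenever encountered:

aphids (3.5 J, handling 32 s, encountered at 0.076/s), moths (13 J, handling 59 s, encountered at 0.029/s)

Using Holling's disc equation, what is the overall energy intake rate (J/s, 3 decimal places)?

0.125 J/s

R = Σλ_iE_i / (1 + Σλ_ih_i)
Numerator: 0.076×3.5 + 0.029×13 = 0.643
Denominator: 1 + 0.076×32 + 0.029×59 = 5.143
R = 0.643/5.143 = 0.125 J/s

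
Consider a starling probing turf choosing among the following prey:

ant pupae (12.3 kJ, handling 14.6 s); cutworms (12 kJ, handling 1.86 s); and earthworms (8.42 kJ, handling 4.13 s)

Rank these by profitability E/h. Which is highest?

In descending order of E/h:
cutworms: 12/1.86 = 6.45 kJ/s
earthworms: 8.42/4.13 = 2.04 kJ/s
ant pupae: 12.3/14.6 = 0.842 kJ/s

cutworms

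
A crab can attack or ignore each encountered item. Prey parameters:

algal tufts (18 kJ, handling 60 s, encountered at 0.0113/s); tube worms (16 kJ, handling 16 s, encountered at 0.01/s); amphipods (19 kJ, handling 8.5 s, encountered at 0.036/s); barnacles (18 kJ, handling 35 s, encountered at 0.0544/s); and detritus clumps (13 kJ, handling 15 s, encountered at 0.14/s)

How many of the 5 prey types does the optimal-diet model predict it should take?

E/h in descending order: amphipods 2.24, tube worms 1, detritus clumps 0.867, barnacles 0.514, algal tufts 0.3 kJ/s. The optimal diet is the largest prefix of this list for which every included type satisfies E_i/h_i > R on the types above it.
Rate on top 1: 0.5237. tube worms: 1 > 0.5237 → include.
Rate on top 2: 0.5757. detritus clumps: 0.867 > 0.5757 → include.
Rate on top 3: 0.7471. barnacles: 0.514 < 0.7471 → exclude; stop.
Optimal diet: amphipods, tube worms, detritus clumps — 3 of 5 types.

3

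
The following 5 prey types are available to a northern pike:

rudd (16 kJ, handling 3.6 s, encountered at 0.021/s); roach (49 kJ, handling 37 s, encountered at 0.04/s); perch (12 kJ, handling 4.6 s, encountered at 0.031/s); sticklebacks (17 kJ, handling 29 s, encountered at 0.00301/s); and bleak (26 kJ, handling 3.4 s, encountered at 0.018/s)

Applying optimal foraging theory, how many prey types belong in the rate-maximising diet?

E/h in descending order: bleak 7.65, rudd 4.44, perch 2.61, roach 1.32, sticklebacks 0.586 kJ/s. The optimal diet is the largest prefix of this list for which every included type satisfies E_i/h_i > R on the types above it.
Rate on top 1: 0.441. rudd: 4.44 > 0.441 → include.
Rate on top 2: 0.7072. perch: 2.61 > 0.7072 → include.
Rate on top 3: 0.9192. roach: 1.32 > 0.9192 → include.
Rate on top 4: 1.136. sticklebacks: 0.586 < 1.136 → exclude; stop.
Optimal diet: bleak, rudd, perch, roach — 4 of 5 types.

4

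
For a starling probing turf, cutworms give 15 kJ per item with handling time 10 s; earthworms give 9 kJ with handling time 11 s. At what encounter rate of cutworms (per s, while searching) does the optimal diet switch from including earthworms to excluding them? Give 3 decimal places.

Drop earthworms once their profitability E₂/h₂ falls below the rate achievable on cutworms alone: E₂/h₂ = λE₁/(1 + λh₁).
Solve for λ: λE₁h₂ = E₂(1 + λh₁) → λ(E₁h₂ − E₂h₁) = E₂ → λ = E₂/(E₁h₂ − E₂h₁).
λ = 9/(15×11 − 9×10) = 9/75 = 0.12 per s.

0.120 per s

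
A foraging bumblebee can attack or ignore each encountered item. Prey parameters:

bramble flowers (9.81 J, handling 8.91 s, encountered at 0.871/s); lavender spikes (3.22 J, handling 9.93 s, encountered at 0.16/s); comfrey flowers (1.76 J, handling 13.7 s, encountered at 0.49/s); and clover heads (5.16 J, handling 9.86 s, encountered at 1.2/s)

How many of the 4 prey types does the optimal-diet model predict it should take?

Rank by E/h (J/s): bramble flowers 1.1, clover heads 0.523, lavender spikes 0.324, comfrey flowers 0.128. Include each in turn until the next type's E/h falls below the running intake rate.
Rate on top 1: 0.9753. clover heads: 0.523 < 0.9753 → exclude; stop.
Optimal diet: bramble flowers — 1 of 4 types.

1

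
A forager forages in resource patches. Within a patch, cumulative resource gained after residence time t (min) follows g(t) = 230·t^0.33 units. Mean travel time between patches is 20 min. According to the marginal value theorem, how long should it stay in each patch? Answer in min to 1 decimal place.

Maximise g(t)/(T+t): set derivative to zero → g'(t)(T+t) = g(t).
g'(t) = 0.33·230·t^-0.67. Setting 0.33·230·t^-0.67 = 230·t^0.33/(20+t) gives 0.33(20+t) = t, so 0.67·t = 0.33×20.
t* = 0.33×20/0.67 = 9.851 min.

9.9 min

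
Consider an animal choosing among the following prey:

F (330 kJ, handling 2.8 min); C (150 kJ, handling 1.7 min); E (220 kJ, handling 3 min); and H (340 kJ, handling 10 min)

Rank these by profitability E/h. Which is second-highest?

C

Profitability E/h (kJ/min): F = 330/2.8 = 118, C = 150/1.7 = 88.2, E = 220/3 = 73.3, H = 340/10 = 34.
Ranked: F > C > E > H.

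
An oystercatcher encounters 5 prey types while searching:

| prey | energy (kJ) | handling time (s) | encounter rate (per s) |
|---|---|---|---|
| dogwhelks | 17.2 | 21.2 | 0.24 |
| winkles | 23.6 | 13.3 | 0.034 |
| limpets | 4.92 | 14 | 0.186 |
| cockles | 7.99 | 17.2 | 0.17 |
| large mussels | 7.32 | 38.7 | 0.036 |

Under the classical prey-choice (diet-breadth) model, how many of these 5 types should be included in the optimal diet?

E/h in descending order: winkles 1.77, dogwhelks 0.811, cockles 0.465, limpets 0.351, large mussels 0.189 kJ/s. The optimal diet is the largest prefix of this list for which every included type satisfies E_i/h_i > R on the types above it.
Rate on top 1: 0.5525. dogwhelks: 0.811 > 0.5525 → include.
Rate on top 2: 0.7539. cockles: 0.465 < 0.7539 → exclude; stop.
Optimal diet: winkles, dogwhelks — 2 of 5 types.

2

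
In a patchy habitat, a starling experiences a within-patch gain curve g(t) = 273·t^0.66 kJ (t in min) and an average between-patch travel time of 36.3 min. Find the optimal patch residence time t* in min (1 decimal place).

70.5 min

Optimal t* satisfies g'(t*) = g(t*)/(T + t*).
g'(t) = 0.66·273·t^-0.34. Setting 0.66·273·t^-0.34 = 273·t^0.66/(36.3+t) gives 0.66(36.3+t) = t, so 0.34·t = 0.66×36.3.
t* = 0.66×36.3/0.34 = 70.46 min.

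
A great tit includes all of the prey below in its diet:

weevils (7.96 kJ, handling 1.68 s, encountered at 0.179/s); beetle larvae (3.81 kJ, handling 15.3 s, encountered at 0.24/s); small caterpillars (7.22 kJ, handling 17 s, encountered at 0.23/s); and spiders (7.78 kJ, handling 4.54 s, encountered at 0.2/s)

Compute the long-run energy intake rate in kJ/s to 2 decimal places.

0.57 kJ/s

R = (0.179×7.96 + 0.24×3.81 + 0.23×7.22 + 0.2×7.78) / (1 + 0.179×1.68 + 0.24×15.3 + 0.23×17 + 0.2×4.54) = 5.556/9.791 = 0.5675 kJ/s.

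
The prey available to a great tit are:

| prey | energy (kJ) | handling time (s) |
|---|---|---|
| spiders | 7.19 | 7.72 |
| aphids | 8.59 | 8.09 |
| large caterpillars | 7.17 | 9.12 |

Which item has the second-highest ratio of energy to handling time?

spiders

Profitability E/h (kJ/s): spiders = 7.19/7.72 = 0.931, aphids = 8.59/8.09 = 1.06, large caterpillars = 7.17/9.12 = 0.786.
Ranked: aphids > spiders > large caterpillars.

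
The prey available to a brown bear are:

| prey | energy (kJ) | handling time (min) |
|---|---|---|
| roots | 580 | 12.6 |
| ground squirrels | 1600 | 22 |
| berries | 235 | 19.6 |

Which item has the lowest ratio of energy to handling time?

berries

Profitability E/h (kJ/min): roots = 580/12.6 = 46, ground squirrels = 1600/22 = 72.7, berries = 235/19.6 = 12.
Ranked: ground squirrels > roots > berries.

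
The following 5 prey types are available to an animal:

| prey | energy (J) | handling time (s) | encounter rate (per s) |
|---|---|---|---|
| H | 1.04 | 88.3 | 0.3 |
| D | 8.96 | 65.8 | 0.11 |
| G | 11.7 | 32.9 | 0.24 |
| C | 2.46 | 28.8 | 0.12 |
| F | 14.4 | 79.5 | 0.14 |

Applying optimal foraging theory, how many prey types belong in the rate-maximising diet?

1

Rank by E/h (J/s): G 0.356, F 0.181, D 0.136, C 0.0854, H 0.0118. Include each in turn until the next type's E/h falls below the running intake rate.
Rate on top 1: 0.3156. F: 0.181 < 0.3156 → exclude; stop.
Optimal diet: G — 1 of 5 types.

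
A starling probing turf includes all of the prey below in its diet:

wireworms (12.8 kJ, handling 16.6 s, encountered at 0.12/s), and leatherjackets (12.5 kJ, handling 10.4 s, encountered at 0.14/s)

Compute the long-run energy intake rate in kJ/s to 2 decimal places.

R = Σλ_iE_i / (1 + Σλ_ih_i)
Numerator: 0.12×12.8 + 0.14×12.5 = 3.286
Denominator: 1 + 0.12×16.6 + 0.14×10.4 = 4.448
R = 3.286/4.448 = 0.7388 kJ/s

0.74 kJ/s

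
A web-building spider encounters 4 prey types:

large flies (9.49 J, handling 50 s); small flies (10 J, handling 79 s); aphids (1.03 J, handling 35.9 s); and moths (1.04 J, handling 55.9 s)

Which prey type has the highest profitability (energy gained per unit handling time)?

large flies

Profitability E/h (J/s): large flies = 9.49/50 = 0.19, small flies = 10/79 = 0.127, aphids = 1.03/35.9 = 0.0287, moths = 1.04/55.9 = 0.0186.
Ranked: large flies > small flies > aphids > moths.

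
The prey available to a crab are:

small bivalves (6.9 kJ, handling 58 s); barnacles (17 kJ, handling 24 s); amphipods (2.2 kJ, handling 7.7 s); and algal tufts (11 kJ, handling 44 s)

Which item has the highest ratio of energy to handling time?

In descending order of E/h:
barnacles: 17/24 = 0.708 kJ/s
amphipods: 2.2/7.7 = 0.286 kJ/s
algal tufts: 11/44 = 0.25 kJ/s
small bivalves: 6.9/58 = 0.119 kJ/s

barnacles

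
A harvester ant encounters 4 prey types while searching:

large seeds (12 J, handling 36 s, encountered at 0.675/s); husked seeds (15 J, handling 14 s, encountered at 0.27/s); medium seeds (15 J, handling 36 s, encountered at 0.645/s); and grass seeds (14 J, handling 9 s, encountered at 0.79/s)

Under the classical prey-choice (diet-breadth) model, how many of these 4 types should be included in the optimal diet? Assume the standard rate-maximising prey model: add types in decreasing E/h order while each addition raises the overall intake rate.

1

E/h in descending order: grass seeds 1.56, husked seeds 1.07, medium seeds 0.417, large seeds 0.333 J/s. The optimal diet is the largest prefix of this list for which every included type satisfies E_i/h_i > R on the types above it.
Rate on top 1: 1.364. husked seeds: 1.07 < 1.364 → exclude; stop.
Optimal diet: grass seeds — 1 of 4 types.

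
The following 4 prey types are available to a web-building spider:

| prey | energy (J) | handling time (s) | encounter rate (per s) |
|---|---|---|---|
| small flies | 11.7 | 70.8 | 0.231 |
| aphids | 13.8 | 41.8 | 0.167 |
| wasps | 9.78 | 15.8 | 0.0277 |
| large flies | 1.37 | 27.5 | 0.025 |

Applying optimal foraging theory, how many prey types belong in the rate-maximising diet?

E/h in descending order: wasps 0.619, aphids 0.33, small flies 0.165, large flies 0.0498 J/s. The optimal diet is the largest prefix of this list for which every included type satisfies E_i/h_i > R on the types above it.
Rate on top 1: 0.1884. aphids: 0.33 > 0.1884 → include.
Rate on top 2: 0.3059. small flies: 0.165 < 0.3059 → exclude; stop.
Optimal diet: wasps, aphids — 2 of 4 types.

2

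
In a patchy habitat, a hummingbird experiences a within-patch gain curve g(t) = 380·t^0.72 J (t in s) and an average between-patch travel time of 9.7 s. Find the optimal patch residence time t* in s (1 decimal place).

24.9 s

Optimal t* satisfies g'(t*) = g(t*)/(T + t*).
g'(t) = 0.72·380·t^-0.28. Setting 0.72·380·t^-0.28 = 380·t^0.72/(9.7+t) gives 0.72(9.7+t) = t, so 0.28·t = 0.72×9.7.
t* = 0.72×9.7/0.28 = 24.94 s.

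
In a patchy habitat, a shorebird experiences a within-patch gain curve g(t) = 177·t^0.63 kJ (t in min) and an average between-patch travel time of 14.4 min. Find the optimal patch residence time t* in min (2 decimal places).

Optimal t* satisfies g'(t*) = g(t*)/(T + t*).
g'(t) = 0.63·177·t^-0.37. Setting 0.63·177·t^-0.37 = 177·t^0.63/(14.4+t) gives 0.63(14.4+t) = t, so 0.37·t = 0.63×14.4.
t* = 0.63×14.4/0.37 = 24.52 min.

24.52 min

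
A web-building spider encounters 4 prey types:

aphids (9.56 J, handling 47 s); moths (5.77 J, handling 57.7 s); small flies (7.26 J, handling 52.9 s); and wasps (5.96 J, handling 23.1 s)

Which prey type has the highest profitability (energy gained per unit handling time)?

wasps

In descending order of E/h:
wasps: 5.96/23.1 = 0.258 J/s
aphids: 9.56/47 = 0.203 J/s
small flies: 7.26/52.9 = 0.137 J/s
moths: 5.77/57.7 = 0.1 J/s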